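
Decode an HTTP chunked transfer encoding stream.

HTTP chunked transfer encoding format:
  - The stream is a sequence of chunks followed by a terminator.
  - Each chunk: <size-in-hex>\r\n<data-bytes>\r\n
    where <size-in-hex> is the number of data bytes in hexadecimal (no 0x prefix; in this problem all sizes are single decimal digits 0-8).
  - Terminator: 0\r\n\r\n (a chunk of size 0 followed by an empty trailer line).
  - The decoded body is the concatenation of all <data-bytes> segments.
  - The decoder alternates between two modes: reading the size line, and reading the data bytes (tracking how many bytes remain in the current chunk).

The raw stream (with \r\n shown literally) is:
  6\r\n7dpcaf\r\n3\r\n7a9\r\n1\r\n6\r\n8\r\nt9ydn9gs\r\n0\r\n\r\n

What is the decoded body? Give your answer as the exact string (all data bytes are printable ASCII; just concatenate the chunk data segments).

Chunk 1: stream[0..1]='6' size=0x6=6, data at stream[3..9]='7dpcaf' -> body[0..6], body so far='7dpcaf'
Chunk 2: stream[11..12]='3' size=0x3=3, data at stream[14..17]='7a9' -> body[6..9], body so far='7dpcaf7a9'
Chunk 3: stream[19..20]='1' size=0x1=1, data at stream[22..23]='6' -> body[9..10], body so far='7dpcaf7a96'
Chunk 4: stream[25..26]='8' size=0x8=8, data at stream[28..36]='t9ydn9gs' -> body[10..18], body so far='7dpcaf7a96t9ydn9gs'
Chunk 5: stream[38..39]='0' size=0 (terminator). Final body='7dpcaf7a96t9ydn9gs' (18 bytes)

Answer: 7dpcaf7a96t9ydn9gs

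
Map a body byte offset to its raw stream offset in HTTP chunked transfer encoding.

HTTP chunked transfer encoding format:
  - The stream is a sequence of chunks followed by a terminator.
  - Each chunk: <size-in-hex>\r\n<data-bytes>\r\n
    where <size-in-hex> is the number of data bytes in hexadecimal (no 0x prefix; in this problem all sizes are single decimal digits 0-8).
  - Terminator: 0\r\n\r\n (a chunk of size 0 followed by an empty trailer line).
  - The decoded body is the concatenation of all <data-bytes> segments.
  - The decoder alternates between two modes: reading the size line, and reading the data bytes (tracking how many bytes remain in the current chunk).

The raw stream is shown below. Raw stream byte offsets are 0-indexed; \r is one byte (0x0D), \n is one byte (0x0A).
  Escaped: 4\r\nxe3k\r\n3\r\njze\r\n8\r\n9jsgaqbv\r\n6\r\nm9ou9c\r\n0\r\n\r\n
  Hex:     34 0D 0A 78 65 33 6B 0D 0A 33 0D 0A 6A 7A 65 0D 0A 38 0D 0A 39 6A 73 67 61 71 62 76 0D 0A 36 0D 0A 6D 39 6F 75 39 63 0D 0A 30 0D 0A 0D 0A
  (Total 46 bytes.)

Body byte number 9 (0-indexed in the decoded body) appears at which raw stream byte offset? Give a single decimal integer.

Answer: 22

Derivation:
Chunk 1: stream[0..1]='4' size=0x4=4, data at stream[3..7]='xe3k' -> body[0..4], body so far='xe3k'
Chunk 2: stream[9..10]='3' size=0x3=3, data at stream[12..15]='jze' -> body[4..7], body so far='xe3kjze'
Chunk 3: stream[17..18]='8' size=0x8=8, data at stream[20..28]='9jsgaqbv' -> body[7..15], body so far='xe3kjze9jsgaqbv'
Chunk 4: stream[30..31]='6' size=0x6=6, data at stream[33..39]='m9ou9c' -> body[15..21], body so far='xe3kjze9jsgaqbvm9ou9c'
Chunk 5: stream[41..42]='0' size=0 (terminator). Final body='xe3kjze9jsgaqbvm9ou9c' (21 bytes)
Body byte 9 at stream offset 22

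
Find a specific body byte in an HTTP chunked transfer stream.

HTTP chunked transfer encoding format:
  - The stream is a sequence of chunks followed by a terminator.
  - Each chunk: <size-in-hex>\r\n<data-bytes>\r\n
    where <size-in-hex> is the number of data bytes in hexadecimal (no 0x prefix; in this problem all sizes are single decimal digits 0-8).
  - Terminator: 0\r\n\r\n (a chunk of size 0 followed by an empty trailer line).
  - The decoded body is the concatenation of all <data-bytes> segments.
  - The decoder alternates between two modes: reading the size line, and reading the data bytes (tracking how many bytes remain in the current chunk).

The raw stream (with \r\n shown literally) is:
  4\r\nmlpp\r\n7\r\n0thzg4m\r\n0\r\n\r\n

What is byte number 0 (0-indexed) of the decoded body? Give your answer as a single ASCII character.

Chunk 1: stream[0..1]='4' size=0x4=4, data at stream[3..7]='mlpp' -> body[0..4], body so far='mlpp'
Chunk 2: stream[9..10]='7' size=0x7=7, data at stream[12..19]='0thzg4m' -> body[4..11], body so far='mlpp0thzg4m'
Chunk 3: stream[21..22]='0' size=0 (terminator). Final body='mlpp0thzg4m' (11 bytes)
Body byte 0 = 'm'

Answer: m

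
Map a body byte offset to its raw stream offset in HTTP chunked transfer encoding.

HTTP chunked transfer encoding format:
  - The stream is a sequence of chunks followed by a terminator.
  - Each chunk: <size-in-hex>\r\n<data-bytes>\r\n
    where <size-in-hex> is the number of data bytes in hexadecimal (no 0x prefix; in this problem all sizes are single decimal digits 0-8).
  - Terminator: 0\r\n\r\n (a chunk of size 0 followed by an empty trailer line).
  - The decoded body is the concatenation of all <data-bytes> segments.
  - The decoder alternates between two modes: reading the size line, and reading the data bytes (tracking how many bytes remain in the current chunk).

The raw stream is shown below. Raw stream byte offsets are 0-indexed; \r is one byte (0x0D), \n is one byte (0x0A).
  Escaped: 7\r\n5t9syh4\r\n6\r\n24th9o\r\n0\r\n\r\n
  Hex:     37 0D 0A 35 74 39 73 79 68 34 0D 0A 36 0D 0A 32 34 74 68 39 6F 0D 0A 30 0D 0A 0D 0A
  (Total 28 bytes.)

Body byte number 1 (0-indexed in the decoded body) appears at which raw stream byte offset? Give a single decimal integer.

Answer: 4

Derivation:
Chunk 1: stream[0..1]='7' size=0x7=7, data at stream[3..10]='5t9syh4' -> body[0..7], body so far='5t9syh4'
Chunk 2: stream[12..13]='6' size=0x6=6, data at stream[15..21]='24th9o' -> body[7..13], body so far='5t9syh424th9o'
Chunk 3: stream[23..24]='0' size=0 (terminator). Final body='5t9syh424th9o' (13 bytes)
Body byte 1 at stream offset 4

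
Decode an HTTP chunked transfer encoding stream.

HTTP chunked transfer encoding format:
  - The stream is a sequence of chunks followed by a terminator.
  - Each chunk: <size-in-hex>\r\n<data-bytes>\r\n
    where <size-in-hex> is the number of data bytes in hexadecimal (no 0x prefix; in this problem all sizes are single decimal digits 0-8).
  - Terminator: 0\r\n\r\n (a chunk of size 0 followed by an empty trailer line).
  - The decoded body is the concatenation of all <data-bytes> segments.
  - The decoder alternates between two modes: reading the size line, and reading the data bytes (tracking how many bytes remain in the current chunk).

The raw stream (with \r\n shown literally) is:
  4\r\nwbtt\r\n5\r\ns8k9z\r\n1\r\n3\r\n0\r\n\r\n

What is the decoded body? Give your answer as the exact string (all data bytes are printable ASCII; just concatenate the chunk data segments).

Chunk 1: stream[0..1]='4' size=0x4=4, data at stream[3..7]='wbtt' -> body[0..4], body so far='wbtt'
Chunk 2: stream[9..10]='5' size=0x5=5, data at stream[12..17]='s8k9z' -> body[4..9], body so far='wbtts8k9z'
Chunk 3: stream[19..20]='1' size=0x1=1, data at stream[22..23]='3' -> body[9..10], body so far='wbtts8k9z3'
Chunk 4: stream[25..26]='0' size=0 (terminator). Final body='wbtts8k9z3' (10 bytes)

Answer: wbtts8k9z3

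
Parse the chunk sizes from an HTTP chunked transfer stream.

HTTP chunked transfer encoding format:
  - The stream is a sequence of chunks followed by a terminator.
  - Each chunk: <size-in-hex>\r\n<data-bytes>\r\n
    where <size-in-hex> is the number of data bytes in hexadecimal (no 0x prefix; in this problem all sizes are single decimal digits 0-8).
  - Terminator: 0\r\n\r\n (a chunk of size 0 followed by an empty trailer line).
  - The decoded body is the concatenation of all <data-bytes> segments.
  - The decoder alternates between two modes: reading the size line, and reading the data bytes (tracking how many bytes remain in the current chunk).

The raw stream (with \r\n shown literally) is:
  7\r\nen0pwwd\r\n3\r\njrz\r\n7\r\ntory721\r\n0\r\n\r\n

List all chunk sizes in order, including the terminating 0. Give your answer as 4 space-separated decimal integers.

Answer: 7 3 7 0

Derivation:
Chunk 1: stream[0..1]='7' size=0x7=7, data at stream[3..10]='en0pwwd' -> body[0..7], body so far='en0pwwd'
Chunk 2: stream[12..13]='3' size=0x3=3, data at stream[15..18]='jrz' -> body[7..10], body so far='en0pwwdjrz'
Chunk 3: stream[20..21]='7' size=0x7=7, data at stream[23..30]='tory721' -> body[10..17], body so far='en0pwwdjrztory721'
Chunk 4: stream[32..33]='0' size=0 (terminator). Final body='en0pwwdjrztory721' (17 bytes)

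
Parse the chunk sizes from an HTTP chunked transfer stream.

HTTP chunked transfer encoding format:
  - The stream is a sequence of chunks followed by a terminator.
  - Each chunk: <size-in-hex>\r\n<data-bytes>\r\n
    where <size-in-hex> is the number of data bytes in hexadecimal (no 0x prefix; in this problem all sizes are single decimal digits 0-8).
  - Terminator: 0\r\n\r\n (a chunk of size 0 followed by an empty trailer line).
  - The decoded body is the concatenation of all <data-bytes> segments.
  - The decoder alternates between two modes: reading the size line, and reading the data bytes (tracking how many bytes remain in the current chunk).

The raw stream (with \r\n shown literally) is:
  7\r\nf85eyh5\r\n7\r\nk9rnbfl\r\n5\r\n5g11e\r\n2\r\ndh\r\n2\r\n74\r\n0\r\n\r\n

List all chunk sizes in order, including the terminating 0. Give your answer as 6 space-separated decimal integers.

Answer: 7 7 5 2 2 0

Derivation:
Chunk 1: stream[0..1]='7' size=0x7=7, data at stream[3..10]='f85eyh5' -> body[0..7], body so far='f85eyh5'
Chunk 2: stream[12..13]='7' size=0x7=7, data at stream[15..22]='k9rnbfl' -> body[7..14], body so far='f85eyh5k9rnbfl'
Chunk 3: stream[24..25]='5' size=0x5=5, data at stream[27..32]='5g11e' -> body[14..19], body so far='f85eyh5k9rnbfl5g11e'
Chunk 4: stream[34..35]='2' size=0x2=2, data at stream[37..39]='dh' -> body[19..21], body so far='f85eyh5k9rnbfl5g11edh'
Chunk 5: stream[41..42]='2' size=0x2=2, data at stream[44..46]='74' -> body[21..23], body so far='f85eyh5k9rnbfl5g11edh74'
Chunk 6: stream[48..49]='0' size=0 (terminator). Final body='f85eyh5k9rnbfl5g11edh74' (23 bytes)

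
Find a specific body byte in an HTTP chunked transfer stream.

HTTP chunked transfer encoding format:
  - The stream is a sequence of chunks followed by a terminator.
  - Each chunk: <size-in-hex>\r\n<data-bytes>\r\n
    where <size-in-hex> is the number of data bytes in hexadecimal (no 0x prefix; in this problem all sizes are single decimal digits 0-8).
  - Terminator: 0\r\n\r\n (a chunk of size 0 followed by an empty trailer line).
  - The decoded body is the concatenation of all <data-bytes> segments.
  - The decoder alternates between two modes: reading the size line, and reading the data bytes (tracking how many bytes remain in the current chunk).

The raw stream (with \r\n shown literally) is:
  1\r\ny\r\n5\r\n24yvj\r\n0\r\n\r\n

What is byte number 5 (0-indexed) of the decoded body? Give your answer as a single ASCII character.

Answer: j

Derivation:
Chunk 1: stream[0..1]='1' size=0x1=1, data at stream[3..4]='y' -> body[0..1], body so far='y'
Chunk 2: stream[6..7]='5' size=0x5=5, data at stream[9..14]='24yvj' -> body[1..6], body so far='y24yvj'
Chunk 3: stream[16..17]='0' size=0 (terminator). Final body='y24yvj' (6 bytes)
Body byte 5 = 'j'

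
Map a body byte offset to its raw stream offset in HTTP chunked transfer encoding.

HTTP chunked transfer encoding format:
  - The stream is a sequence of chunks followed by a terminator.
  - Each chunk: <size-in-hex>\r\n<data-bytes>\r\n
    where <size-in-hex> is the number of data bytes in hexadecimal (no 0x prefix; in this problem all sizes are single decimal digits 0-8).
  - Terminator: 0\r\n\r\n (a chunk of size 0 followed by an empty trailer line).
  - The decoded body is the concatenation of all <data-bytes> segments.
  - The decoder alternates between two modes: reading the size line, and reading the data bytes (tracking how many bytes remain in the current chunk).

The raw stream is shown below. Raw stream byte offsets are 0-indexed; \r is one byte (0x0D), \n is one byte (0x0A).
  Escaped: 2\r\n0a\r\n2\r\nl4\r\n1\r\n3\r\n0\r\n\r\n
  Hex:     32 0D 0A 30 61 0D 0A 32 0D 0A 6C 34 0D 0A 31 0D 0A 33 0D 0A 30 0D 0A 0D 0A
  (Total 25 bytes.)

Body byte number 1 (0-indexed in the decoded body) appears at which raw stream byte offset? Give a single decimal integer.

Chunk 1: stream[0..1]='2' size=0x2=2, data at stream[3..5]='0a' -> body[0..2], body so far='0a'
Chunk 2: stream[7..8]='2' size=0x2=2, data at stream[10..12]='l4' -> body[2..4], body so far='0al4'
Chunk 3: stream[14..15]='1' size=0x1=1, data at stream[17..18]='3' -> body[4..5], body so far='0al43'
Chunk 4: stream[20..21]='0' size=0 (terminator). Final body='0al43' (5 bytes)
Body byte 1 at stream offset 4

Answer: 4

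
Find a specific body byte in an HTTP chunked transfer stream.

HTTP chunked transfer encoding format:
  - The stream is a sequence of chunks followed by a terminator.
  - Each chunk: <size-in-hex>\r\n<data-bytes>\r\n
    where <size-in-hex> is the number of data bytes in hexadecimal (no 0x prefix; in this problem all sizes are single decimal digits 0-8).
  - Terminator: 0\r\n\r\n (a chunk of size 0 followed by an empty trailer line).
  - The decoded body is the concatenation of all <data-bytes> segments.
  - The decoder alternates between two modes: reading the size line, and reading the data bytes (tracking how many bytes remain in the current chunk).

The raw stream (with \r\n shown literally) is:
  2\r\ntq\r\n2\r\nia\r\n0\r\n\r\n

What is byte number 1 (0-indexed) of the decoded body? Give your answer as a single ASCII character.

Chunk 1: stream[0..1]='2' size=0x2=2, data at stream[3..5]='tq' -> body[0..2], body so far='tq'
Chunk 2: stream[7..8]='2' size=0x2=2, data at stream[10..12]='ia' -> body[2..4], body so far='tqia'
Chunk 3: stream[14..15]='0' size=0 (terminator). Final body='tqia' (4 bytes)
Body byte 1 = 'q'

Answer: q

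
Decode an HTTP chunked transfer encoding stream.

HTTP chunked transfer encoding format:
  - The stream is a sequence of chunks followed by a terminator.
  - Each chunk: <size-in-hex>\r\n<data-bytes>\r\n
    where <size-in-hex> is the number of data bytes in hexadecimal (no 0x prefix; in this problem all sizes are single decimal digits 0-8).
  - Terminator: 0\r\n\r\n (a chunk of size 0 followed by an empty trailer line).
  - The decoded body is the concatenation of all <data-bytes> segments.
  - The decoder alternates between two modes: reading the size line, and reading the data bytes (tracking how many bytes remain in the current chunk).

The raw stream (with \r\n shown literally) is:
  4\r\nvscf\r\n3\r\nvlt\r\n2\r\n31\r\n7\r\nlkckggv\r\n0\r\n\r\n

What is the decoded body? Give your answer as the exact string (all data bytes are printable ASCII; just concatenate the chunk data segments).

Answer: vscfvlt31lkckggv

Derivation:
Chunk 1: stream[0..1]='4' size=0x4=4, data at stream[3..7]='vscf' -> body[0..4], body so far='vscf'
Chunk 2: stream[9..10]='3' size=0x3=3, data at stream[12..15]='vlt' -> body[4..7], body so far='vscfvlt'
Chunk 3: stream[17..18]='2' size=0x2=2, data at stream[20..22]='31' -> body[7..9], body so far='vscfvlt31'
Chunk 4: stream[24..25]='7' size=0x7=7, data at stream[27..34]='lkckggv' -> body[9..16], body so far='vscfvlt31lkckggv'
Chunk 5: stream[36..37]='0' size=0 (terminator). Final body='vscfvlt31lkckggv' (16 bytes)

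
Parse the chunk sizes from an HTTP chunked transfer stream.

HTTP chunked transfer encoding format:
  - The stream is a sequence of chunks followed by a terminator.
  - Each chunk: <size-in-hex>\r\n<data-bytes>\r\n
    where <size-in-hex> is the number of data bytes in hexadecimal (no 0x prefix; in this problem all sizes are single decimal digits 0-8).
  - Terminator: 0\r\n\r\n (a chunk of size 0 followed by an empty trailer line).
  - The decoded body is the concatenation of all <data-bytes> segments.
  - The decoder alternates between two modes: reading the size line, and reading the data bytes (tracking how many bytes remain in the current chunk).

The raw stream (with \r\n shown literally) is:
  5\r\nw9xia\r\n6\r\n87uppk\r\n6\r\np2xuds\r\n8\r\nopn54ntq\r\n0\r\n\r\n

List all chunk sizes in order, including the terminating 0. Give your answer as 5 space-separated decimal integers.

Chunk 1: stream[0..1]='5' size=0x5=5, data at stream[3..8]='w9xia' -> body[0..5], body so far='w9xia'
Chunk 2: stream[10..11]='6' size=0x6=6, data at stream[13..19]='87uppk' -> body[5..11], body so far='w9xia87uppk'
Chunk 3: stream[21..22]='6' size=0x6=6, data at stream[24..30]='p2xuds' -> body[11..17], body so far='w9xia87uppkp2xuds'
Chunk 4: stream[32..33]='8' size=0x8=8, data at stream[35..43]='opn54ntq' -> body[17..25], body so far='w9xia87uppkp2xudsopn54ntq'
Chunk 5: stream[45..46]='0' size=0 (terminator). Final body='w9xia87uppkp2xudsopn54ntq' (25 bytes)

Answer: 5 6 6 8 0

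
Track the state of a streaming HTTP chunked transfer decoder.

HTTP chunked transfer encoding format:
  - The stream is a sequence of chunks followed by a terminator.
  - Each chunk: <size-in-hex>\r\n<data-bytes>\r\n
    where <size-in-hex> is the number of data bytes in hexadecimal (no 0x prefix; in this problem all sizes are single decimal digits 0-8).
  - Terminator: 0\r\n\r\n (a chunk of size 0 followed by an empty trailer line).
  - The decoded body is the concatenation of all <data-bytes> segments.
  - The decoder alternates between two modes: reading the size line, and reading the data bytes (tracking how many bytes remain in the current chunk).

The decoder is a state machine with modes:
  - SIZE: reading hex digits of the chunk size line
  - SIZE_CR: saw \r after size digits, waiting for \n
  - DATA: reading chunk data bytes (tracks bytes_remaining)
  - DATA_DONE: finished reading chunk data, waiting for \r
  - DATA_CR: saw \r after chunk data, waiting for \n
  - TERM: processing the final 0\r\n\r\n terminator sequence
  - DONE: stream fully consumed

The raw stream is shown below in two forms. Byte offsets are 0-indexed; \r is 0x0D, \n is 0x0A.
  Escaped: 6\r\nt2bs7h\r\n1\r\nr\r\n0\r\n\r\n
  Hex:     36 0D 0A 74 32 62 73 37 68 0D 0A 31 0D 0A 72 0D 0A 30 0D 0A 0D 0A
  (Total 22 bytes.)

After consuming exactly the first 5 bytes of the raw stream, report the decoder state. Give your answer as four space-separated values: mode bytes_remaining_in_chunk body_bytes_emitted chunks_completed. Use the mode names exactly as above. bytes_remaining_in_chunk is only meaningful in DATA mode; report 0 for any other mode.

Byte 0 = '6': mode=SIZE remaining=0 emitted=0 chunks_done=0
Byte 1 = 0x0D: mode=SIZE_CR remaining=0 emitted=0 chunks_done=0
Byte 2 = 0x0A: mode=DATA remaining=6 emitted=0 chunks_done=0
Byte 3 = 't': mode=DATA remaining=5 emitted=1 chunks_done=0
Byte 4 = '2': mode=DATA remaining=4 emitted=2 chunks_done=0

Answer: DATA 4 2 0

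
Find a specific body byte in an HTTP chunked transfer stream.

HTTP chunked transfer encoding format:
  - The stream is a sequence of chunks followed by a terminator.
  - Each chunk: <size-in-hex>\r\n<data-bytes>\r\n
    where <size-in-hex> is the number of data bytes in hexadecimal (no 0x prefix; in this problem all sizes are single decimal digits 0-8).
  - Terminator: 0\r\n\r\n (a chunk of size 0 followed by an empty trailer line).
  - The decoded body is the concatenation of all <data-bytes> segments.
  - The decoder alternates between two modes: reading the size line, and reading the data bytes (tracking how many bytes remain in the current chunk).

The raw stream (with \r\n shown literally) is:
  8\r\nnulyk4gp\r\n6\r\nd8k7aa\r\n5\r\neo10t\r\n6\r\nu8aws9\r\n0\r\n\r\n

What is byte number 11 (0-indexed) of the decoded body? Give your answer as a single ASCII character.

Answer: 7

Derivation:
Chunk 1: stream[0..1]='8' size=0x8=8, data at stream[3..11]='nulyk4gp' -> body[0..8], body so far='nulyk4gp'
Chunk 2: stream[13..14]='6' size=0x6=6, data at stream[16..22]='d8k7aa' -> body[8..14], body so far='nulyk4gpd8k7aa'
Chunk 3: stream[24..25]='5' size=0x5=5, data at stream[27..32]='eo10t' -> body[14..19], body so far='nulyk4gpd8k7aaeo10t'
Chunk 4: stream[34..35]='6' size=0x6=6, data at stream[37..43]='u8aws9' -> body[19..25], body so far='nulyk4gpd8k7aaeo10tu8aws9'
Chunk 5: stream[45..46]='0' size=0 (terminator). Final body='nulyk4gpd8k7aaeo10tu8aws9' (25 bytes)
Body byte 11 = '7'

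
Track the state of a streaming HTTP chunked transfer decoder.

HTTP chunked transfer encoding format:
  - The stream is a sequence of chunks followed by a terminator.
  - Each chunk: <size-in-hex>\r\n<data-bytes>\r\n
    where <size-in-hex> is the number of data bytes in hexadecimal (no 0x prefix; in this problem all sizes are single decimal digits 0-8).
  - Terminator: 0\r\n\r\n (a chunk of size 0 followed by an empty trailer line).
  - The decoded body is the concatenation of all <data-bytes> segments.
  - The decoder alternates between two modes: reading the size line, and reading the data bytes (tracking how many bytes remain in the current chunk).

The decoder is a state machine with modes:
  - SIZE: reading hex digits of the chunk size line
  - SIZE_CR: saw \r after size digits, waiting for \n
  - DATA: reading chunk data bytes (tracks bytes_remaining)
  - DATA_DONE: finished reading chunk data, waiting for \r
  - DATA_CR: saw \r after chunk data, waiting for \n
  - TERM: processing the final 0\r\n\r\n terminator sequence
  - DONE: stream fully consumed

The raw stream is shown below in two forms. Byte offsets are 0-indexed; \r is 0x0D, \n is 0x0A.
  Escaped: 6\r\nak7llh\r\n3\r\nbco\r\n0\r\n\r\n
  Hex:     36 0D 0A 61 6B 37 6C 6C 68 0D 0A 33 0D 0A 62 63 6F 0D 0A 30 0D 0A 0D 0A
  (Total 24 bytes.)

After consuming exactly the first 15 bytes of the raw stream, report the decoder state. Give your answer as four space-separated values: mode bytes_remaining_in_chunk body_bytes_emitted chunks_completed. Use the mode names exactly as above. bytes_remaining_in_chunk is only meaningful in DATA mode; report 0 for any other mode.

Byte 0 = '6': mode=SIZE remaining=0 emitted=0 chunks_done=0
Byte 1 = 0x0D: mode=SIZE_CR remaining=0 emitted=0 chunks_done=0
Byte 2 = 0x0A: mode=DATA remaining=6 emitted=0 chunks_done=0
Byte 3 = 'a': mode=DATA remaining=5 emitted=1 chunks_done=0
Byte 4 = 'k': mode=DATA remaining=4 emitted=2 chunks_done=0
Byte 5 = '7': mode=DATA remaining=3 emitted=3 chunks_done=0
Byte 6 = 'l': mode=DATA remaining=2 emitted=4 chunks_done=0
Byte 7 = 'l': mode=DATA remaining=1 emitted=5 chunks_done=0
Byte 8 = 'h': mode=DATA_DONE remaining=0 emitted=6 chunks_done=0
Byte 9 = 0x0D: mode=DATA_CR remaining=0 emitted=6 chunks_done=0
Byte 10 = 0x0A: mode=SIZE remaining=0 emitted=6 chunks_done=1
Byte 11 = '3': mode=SIZE remaining=0 emitted=6 chunks_done=1
Byte 12 = 0x0D: mode=SIZE_CR remaining=0 emitted=6 chunks_done=1
Byte 13 = 0x0A: mode=DATA remaining=3 emitted=6 chunks_done=1
Byte 14 = 'b': mode=DATA remaining=2 emitted=7 chunks_done=1

Answer: DATA 2 7 1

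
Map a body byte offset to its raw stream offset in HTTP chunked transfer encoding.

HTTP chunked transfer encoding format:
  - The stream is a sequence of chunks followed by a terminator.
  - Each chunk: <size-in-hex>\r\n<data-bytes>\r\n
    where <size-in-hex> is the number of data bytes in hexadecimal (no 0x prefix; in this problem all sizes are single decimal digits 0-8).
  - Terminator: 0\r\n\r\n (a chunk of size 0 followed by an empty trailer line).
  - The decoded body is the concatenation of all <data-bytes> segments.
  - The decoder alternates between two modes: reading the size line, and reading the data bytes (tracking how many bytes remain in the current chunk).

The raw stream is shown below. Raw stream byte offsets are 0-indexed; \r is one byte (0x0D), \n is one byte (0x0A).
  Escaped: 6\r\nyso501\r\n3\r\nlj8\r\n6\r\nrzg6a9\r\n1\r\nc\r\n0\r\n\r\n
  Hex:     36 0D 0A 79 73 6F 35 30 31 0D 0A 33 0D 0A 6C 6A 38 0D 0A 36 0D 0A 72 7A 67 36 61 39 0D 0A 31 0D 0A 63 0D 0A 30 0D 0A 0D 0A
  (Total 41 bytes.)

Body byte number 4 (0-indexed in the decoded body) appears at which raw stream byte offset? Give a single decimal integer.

Chunk 1: stream[0..1]='6' size=0x6=6, data at stream[3..9]='yso501' -> body[0..6], body so far='yso501'
Chunk 2: stream[11..12]='3' size=0x3=3, data at stream[14..17]='lj8' -> body[6..9], body so far='yso501lj8'
Chunk 3: stream[19..20]='6' size=0x6=6, data at stream[22..28]='rzg6a9' -> body[9..15], body so far='yso501lj8rzg6a9'
Chunk 4: stream[30..31]='1' size=0x1=1, data at stream[33..34]='c' -> body[15..16], body so far='yso501lj8rzg6a9c'
Chunk 5: stream[36..37]='0' size=0 (terminator). Final body='yso501lj8rzg6a9c' (16 bytes)
Body byte 4 at stream offset 7

Answer: 7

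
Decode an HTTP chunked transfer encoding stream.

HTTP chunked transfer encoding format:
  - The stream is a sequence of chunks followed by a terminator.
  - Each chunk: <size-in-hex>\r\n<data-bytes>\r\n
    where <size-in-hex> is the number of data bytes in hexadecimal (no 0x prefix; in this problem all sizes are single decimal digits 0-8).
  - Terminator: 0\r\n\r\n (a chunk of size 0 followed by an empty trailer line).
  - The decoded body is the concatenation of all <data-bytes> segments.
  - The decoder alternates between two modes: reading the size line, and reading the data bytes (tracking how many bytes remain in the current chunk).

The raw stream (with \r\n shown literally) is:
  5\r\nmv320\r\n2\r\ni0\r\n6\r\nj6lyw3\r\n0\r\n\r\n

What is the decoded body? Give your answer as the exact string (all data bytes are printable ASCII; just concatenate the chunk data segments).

Answer: mv320i0j6lyw3

Derivation:
Chunk 1: stream[0..1]='5' size=0x5=5, data at stream[3..8]='mv320' -> body[0..5], body so far='mv320'
Chunk 2: stream[10..11]='2' size=0x2=2, data at stream[13..15]='i0' -> body[5..7], body so far='mv320i0'
Chunk 3: stream[17..18]='6' size=0x6=6, data at stream[20..26]='j6lyw3' -> body[7..13], body so far='mv320i0j6lyw3'
Chunk 4: stream[28..29]='0' size=0 (terminator). Final body='mv320i0j6lyw3' (13 bytes)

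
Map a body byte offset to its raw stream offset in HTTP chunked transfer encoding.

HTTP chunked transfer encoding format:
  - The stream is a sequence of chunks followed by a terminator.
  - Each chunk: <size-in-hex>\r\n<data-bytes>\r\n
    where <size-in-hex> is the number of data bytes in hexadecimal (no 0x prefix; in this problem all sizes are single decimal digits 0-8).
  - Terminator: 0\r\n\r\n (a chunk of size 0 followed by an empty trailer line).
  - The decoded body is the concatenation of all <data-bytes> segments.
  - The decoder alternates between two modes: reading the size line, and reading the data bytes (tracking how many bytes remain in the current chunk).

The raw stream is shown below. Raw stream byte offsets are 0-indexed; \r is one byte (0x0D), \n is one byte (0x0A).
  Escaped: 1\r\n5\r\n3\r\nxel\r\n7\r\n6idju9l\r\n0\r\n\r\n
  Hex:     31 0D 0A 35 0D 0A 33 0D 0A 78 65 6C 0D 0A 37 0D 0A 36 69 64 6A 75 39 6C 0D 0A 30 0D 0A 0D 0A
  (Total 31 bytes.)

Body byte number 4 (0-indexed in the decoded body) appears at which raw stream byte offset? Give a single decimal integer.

Answer: 17

Derivation:
Chunk 1: stream[0..1]='1' size=0x1=1, data at stream[3..4]='5' -> body[0..1], body so far='5'
Chunk 2: stream[6..7]='3' size=0x3=3, data at stream[9..12]='xel' -> body[1..4], body so far='5xel'
Chunk 3: stream[14..15]='7' size=0x7=7, data at stream[17..24]='6idju9l' -> body[4..11], body so far='5xel6idju9l'
Chunk 4: stream[26..27]='0' size=0 (terminator). Final body='5xel6idju9l' (11 bytes)
Body byte 4 at stream offset 17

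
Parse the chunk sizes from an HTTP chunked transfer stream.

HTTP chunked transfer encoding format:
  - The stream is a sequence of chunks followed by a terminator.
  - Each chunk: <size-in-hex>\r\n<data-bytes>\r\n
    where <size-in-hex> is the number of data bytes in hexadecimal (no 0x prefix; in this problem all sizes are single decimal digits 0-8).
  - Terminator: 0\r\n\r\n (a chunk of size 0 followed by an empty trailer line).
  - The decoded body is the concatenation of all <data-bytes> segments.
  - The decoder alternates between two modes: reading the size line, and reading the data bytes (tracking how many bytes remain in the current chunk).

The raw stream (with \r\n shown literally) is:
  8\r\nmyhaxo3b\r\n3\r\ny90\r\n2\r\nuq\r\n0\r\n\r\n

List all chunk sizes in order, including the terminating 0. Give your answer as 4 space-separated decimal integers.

Answer: 8 3 2 0

Derivation:
Chunk 1: stream[0..1]='8' size=0x8=8, data at stream[3..11]='myhaxo3b' -> body[0..8], body so far='myhaxo3b'
Chunk 2: stream[13..14]='3' size=0x3=3, data at stream[16..19]='y90' -> body[8..11], body so far='myhaxo3by90'
Chunk 3: stream[21..22]='2' size=0x2=2, data at stream[24..26]='uq' -> body[11..13], body so far='myhaxo3by90uq'
Chunk 4: stream[28..29]='0' size=0 (terminator). Final body='myhaxo3by90uq' (13 bytes)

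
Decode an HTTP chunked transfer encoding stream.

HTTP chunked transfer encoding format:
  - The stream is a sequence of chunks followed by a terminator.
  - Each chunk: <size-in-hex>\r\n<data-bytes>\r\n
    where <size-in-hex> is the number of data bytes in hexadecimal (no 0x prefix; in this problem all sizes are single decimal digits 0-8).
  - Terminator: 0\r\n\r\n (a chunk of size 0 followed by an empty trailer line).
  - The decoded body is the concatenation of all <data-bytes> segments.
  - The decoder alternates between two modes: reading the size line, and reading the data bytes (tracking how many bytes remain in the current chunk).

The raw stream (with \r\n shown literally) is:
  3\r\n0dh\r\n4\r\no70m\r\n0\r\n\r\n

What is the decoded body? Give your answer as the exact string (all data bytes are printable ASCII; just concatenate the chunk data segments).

Chunk 1: stream[0..1]='3' size=0x3=3, data at stream[3..6]='0dh' -> body[0..3], body so far='0dh'
Chunk 2: stream[8..9]='4' size=0x4=4, data at stream[11..15]='o70m' -> body[3..7], body so far='0dho70m'
Chunk 3: stream[17..18]='0' size=0 (terminator). Final body='0dho70m' (7 bytes)

Answer: 0dho70m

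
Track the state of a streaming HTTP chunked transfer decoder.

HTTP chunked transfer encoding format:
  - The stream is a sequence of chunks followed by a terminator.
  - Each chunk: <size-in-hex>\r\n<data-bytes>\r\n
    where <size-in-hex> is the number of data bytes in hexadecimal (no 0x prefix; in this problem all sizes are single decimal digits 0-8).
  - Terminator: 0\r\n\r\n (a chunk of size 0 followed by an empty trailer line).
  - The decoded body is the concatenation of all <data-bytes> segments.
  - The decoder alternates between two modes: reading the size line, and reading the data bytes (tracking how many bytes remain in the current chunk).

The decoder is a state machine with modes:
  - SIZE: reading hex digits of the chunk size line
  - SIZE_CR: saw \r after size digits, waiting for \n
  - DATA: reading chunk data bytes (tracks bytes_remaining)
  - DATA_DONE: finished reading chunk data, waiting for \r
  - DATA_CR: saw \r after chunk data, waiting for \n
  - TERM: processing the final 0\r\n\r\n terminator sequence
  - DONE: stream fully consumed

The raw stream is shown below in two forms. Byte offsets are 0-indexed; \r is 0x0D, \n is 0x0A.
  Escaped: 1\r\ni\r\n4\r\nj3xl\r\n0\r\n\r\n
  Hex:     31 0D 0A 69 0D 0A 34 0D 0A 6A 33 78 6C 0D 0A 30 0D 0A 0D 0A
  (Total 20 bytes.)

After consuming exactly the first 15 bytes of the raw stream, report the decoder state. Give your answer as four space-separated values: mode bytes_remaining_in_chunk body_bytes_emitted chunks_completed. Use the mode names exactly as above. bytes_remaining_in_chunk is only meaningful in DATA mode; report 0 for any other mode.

Answer: SIZE 0 5 2

Derivation:
Byte 0 = '1': mode=SIZE remaining=0 emitted=0 chunks_done=0
Byte 1 = 0x0D: mode=SIZE_CR remaining=0 emitted=0 chunks_done=0
Byte 2 = 0x0A: mode=DATA remaining=1 emitted=0 chunks_done=0
Byte 3 = 'i': mode=DATA_DONE remaining=0 emitted=1 chunks_done=0
Byte 4 = 0x0D: mode=DATA_CR remaining=0 emitted=1 chunks_done=0
Byte 5 = 0x0A: mode=SIZE remaining=0 emitted=1 chunks_done=1
Byte 6 = '4': mode=SIZE remaining=0 emitted=1 chunks_done=1
Byte 7 = 0x0D: mode=SIZE_CR remaining=0 emitted=1 chunks_done=1
Byte 8 = 0x0A: mode=DATA remaining=4 emitted=1 chunks_done=1
Byte 9 = 'j': mode=DATA remaining=3 emitted=2 chunks_done=1
Byte 10 = '3': mode=DATA remaining=2 emitted=3 chunks_done=1
Byte 11 = 'x': mode=DATA remaining=1 emitted=4 chunks_done=1
Byte 12 = 'l': mode=DATA_DONE remaining=0 emitted=5 chunks_done=1
Byte 13 = 0x0D: mode=DATA_CR remaining=0 emitted=5 chunks_done=1
Byte 14 = 0x0A: mode=SIZE remaining=0 emitted=5 chunks_done=2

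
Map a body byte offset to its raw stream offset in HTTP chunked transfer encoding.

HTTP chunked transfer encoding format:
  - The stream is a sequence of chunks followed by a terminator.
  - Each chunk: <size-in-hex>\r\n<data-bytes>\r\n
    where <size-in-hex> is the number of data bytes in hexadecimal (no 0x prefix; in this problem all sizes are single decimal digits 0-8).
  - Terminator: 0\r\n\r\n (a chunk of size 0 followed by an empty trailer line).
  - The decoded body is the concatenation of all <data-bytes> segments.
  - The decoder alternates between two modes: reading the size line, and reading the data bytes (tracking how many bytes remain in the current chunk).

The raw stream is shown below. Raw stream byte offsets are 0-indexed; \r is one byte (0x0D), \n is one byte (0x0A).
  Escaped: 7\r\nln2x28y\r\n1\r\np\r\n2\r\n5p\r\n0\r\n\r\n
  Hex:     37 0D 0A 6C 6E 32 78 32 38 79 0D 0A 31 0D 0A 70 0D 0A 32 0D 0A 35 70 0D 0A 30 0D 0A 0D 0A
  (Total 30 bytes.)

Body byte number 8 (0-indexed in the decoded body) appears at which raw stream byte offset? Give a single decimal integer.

Answer: 21

Derivation:
Chunk 1: stream[0..1]='7' size=0x7=7, data at stream[3..10]='ln2x28y' -> body[0..7], body so far='ln2x28y'
Chunk 2: stream[12..13]='1' size=0x1=1, data at stream[15..16]='p' -> body[7..8], body so far='ln2x28yp'
Chunk 3: stream[18..19]='2' size=0x2=2, data at stream[21..23]='5p' -> body[8..10], body so far='ln2x28yp5p'
Chunk 4: stream[25..26]='0' size=0 (terminator). Final body='ln2x28yp5p' (10 bytes)
Body byte 8 at stream offset 21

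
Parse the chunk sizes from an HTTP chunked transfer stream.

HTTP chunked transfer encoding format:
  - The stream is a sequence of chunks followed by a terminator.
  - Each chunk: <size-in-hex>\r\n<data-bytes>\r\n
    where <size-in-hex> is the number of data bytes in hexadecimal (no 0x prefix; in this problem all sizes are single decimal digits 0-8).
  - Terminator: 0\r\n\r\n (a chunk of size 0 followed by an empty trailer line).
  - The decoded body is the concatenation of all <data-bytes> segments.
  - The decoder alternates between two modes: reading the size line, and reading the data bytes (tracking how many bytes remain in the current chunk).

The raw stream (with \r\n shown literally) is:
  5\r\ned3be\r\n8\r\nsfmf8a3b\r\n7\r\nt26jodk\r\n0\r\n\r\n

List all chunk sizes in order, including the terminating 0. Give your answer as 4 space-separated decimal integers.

Answer: 5 8 7 0

Derivation:
Chunk 1: stream[0..1]='5' size=0x5=5, data at stream[3..8]='ed3be' -> body[0..5], body so far='ed3be'
Chunk 2: stream[10..11]='8' size=0x8=8, data at stream[13..21]='sfmf8a3b' -> body[5..13], body so far='ed3besfmf8a3b'
Chunk 3: stream[23..24]='7' size=0x7=7, data at stream[26..33]='t26jodk' -> body[13..20], body so far='ed3besfmf8a3bt26jodk'
Chunk 4: stream[35..36]='0' size=0 (terminator). Final body='ed3besfmf8a3bt26jodk' (20 bytes)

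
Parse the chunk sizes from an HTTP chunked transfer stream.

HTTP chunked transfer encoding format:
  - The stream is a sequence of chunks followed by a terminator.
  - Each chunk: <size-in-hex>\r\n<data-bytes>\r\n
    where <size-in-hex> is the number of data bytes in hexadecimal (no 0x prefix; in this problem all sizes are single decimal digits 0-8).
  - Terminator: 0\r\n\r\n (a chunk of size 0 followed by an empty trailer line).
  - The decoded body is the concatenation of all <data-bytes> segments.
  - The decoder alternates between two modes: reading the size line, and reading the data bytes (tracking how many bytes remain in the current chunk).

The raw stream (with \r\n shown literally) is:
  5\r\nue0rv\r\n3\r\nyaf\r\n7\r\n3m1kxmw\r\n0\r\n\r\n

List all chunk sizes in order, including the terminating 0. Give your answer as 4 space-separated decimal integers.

Answer: 5 3 7 0

Derivation:
Chunk 1: stream[0..1]='5' size=0x5=5, data at stream[3..8]='ue0rv' -> body[0..5], body so far='ue0rv'
Chunk 2: stream[10..11]='3' size=0x3=3, data at stream[13..16]='yaf' -> body[5..8], body so far='ue0rvyaf'
Chunk 3: stream[18..19]='7' size=0x7=7, data at stream[21..28]='3m1kxmw' -> body[8..15], body so far='ue0rvyaf3m1kxmw'
Chunk 4: stream[30..31]='0' size=0 (terminator). Final body='ue0rvyaf3m1kxmw' (15 bytes)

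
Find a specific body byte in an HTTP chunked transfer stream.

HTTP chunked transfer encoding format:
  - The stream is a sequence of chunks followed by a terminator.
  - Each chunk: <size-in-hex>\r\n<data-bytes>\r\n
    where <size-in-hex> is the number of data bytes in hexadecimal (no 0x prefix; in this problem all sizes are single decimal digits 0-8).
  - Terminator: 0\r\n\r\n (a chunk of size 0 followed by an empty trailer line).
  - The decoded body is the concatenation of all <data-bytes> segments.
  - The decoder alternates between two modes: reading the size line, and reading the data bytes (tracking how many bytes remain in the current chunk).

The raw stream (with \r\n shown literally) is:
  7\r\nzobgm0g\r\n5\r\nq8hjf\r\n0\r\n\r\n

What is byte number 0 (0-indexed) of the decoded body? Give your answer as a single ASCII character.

Answer: z

Derivation:
Chunk 1: stream[0..1]='7' size=0x7=7, data at stream[3..10]='zobgm0g' -> body[0..7], body so far='zobgm0g'
Chunk 2: stream[12..13]='5' size=0x5=5, data at stream[15..20]='q8hjf' -> body[7..12], body so far='zobgm0gq8hjf'
Chunk 3: stream[22..23]='0' size=0 (terminator). Final body='zobgm0gq8hjf' (12 bytes)
Body byte 0 = 'z'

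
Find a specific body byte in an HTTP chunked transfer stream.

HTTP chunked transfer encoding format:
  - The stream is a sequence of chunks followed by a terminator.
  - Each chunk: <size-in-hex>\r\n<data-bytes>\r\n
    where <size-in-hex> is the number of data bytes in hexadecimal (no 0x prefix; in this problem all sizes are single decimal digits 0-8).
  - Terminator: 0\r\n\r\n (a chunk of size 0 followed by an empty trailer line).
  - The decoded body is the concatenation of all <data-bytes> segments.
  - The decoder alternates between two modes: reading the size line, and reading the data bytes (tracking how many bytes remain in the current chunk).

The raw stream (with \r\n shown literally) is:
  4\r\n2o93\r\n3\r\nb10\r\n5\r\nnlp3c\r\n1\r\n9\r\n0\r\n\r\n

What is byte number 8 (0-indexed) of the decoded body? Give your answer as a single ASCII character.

Chunk 1: stream[0..1]='4' size=0x4=4, data at stream[3..7]='2o93' -> body[0..4], body so far='2o93'
Chunk 2: stream[9..10]='3' size=0x3=3, data at stream[12..15]='b10' -> body[4..7], body so far='2o93b10'
Chunk 3: stream[17..18]='5' size=0x5=5, data at stream[20..25]='nlp3c' -> body[7..12], body so far='2o93b10nlp3c'
Chunk 4: stream[27..28]='1' size=0x1=1, data at stream[30..31]='9' -> body[12..13], body so far='2o93b10nlp3c9'
Chunk 5: stream[33..34]='0' size=0 (terminator). Final body='2o93b10nlp3c9' (13 bytes)
Body byte 8 = 'l'

Answer: l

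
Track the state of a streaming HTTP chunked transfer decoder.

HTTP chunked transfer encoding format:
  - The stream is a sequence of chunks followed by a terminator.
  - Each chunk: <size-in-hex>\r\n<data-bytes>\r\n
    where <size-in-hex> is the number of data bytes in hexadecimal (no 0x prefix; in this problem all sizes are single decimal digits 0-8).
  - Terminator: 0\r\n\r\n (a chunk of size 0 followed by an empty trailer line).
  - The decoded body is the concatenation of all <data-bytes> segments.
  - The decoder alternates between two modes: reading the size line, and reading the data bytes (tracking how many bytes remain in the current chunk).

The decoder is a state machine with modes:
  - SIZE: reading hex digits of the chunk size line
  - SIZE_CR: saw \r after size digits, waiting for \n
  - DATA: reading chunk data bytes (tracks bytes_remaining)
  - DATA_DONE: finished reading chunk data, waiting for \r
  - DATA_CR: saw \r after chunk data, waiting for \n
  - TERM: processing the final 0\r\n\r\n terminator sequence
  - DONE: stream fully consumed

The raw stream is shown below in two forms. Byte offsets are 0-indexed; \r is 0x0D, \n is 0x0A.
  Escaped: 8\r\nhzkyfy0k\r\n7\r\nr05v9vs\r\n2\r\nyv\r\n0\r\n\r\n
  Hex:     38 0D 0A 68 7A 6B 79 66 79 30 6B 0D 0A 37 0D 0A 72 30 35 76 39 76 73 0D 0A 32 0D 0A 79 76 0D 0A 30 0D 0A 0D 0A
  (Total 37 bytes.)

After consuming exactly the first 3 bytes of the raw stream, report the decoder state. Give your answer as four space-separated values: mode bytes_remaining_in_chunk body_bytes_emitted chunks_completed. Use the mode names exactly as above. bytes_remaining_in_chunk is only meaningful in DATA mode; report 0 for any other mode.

Answer: DATA 8 0 0

Derivation:
Byte 0 = '8': mode=SIZE remaining=0 emitted=0 chunks_done=0
Byte 1 = 0x0D: mode=SIZE_CR remaining=0 emitted=0 chunks_done=0
Byte 2 = 0x0A: mode=DATA remaining=8 emitted=0 chunks_done=0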